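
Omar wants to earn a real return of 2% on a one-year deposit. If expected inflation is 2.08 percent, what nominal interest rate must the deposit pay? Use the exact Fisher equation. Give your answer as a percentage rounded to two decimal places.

(1 + i) = (1 + r)(1 + π) = 1.02000 × 1.02080 = 1.041216
i = 1.041216 − 1, so the required nominal rate is 4.12%.

4.12%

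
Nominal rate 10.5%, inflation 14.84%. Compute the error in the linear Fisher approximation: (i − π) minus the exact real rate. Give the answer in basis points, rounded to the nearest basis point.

Approximate: r ≈ 10.500% − 14.840% = -4.3400%
Exact: (1 + 0.1050)/(1 + 0.1484) − 1 = -3.7792%
Error = -4.3400% − (-3.7792%) = -0.5608% → -56 basis points.

-56 basis points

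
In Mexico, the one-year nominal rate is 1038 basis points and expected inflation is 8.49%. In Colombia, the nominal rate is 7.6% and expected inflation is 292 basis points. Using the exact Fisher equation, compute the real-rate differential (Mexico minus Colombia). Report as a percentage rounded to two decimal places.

-2.81%

Mexico: (1 + 0.1038)/(1 + 0.0849) − 1 = 1.7421%
Colombia: (1 + 0.0760)/(1 + 0.0292) − 1 = 4.5472%
Differential = 1.7421% − 4.5472% = -2.8051% → -2.81%.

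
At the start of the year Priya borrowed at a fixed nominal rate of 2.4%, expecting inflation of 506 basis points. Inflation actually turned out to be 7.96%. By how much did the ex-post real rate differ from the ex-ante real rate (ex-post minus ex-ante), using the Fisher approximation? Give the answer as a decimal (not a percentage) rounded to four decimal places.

Ex-ante: 2.4% − 5.06% = -2.660%
Ex-post: 2.4% − 7.96% = -5.560%
Difference (ex-post − ex-ante) = -2.9000% → -0.0290.

-0.0290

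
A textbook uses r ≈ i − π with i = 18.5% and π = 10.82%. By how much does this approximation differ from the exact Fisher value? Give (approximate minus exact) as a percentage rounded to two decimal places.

0.75%

Approximate: r ≈ 18.500% − 10.820% = 7.6800%
Exact: (1 + 0.1850)/(1 + 0.1082) − 1 = 6.9302%
Error = 7.6800% − 6.9302% = 0.7498% → 0.75%.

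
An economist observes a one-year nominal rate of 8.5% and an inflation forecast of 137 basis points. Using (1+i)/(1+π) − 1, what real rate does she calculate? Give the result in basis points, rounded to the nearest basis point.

703 basis points

By the Fisher identity, 1 + r = (1 + i)/(1 + π).
1 + r = 1.08500 / 1.01370 = 1.070336
r = 1.070336 − 1 = 7.0336%, i.e. 703 basis points.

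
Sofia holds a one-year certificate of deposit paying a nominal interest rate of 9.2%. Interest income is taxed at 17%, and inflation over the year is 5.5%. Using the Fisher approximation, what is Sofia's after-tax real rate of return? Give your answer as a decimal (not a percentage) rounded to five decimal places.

0.02136

After-tax nominal return = 9.2% × (1 − 0.17) = 7.6360%.
r ≈ 7.6360% − 5.5% → 0.02136.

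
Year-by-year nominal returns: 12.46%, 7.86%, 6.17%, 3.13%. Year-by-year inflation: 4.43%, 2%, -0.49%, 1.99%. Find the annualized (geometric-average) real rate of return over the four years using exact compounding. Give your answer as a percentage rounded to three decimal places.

5.281%

Nominal growth factor = 1.1246 × 1.0786 × 1.0617 × 1.0313 = 1.32814451
Price-level growth factor = 1.0443 × 1.0200 × 0.9951 × 1.0199 = 1.08105992
Real growth factor = 1.32814451 / 1.08105992 = 1.22855771
Annualized real rate = 1.22855771^(1/4) − 1 = 5.2807% → 5.281%.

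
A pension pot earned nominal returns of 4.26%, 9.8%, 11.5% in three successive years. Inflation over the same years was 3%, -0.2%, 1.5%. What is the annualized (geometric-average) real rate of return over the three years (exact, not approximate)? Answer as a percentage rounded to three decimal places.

6.952%

Compound the nominal returns: 1.0426 × 1.0980 × 1.1150 = 1.276423902.
Compound inflation: 1.0300 × 0.9980 × 1.0150 = 1.043359100.
Deflate: 1.276423902 / 1.043359100 = 1.223379278.
Annualized real rate = 1.223379278^(1/3) − 1 = 6.95154% → 6.952%.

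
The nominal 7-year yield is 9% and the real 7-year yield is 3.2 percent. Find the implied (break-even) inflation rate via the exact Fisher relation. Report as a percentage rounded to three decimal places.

(1 + π) = (1 + i)/(1 + r) = 1.09000 / 1.03200 = 1.056202
Break-even inflation = 1.056202 − 1 → 5.620%.

5.620%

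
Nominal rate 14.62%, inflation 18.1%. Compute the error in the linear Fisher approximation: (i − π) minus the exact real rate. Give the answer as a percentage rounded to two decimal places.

Approximate: r ≈ 14.620% − 18.100% = -3.4800%
Exact: (1 + 0.1462)/(1 + 0.1810) − 1 = -2.9467%
Error = -3.4800% − (-2.9467%) = -0.5333% → -0.53%.

-0.53%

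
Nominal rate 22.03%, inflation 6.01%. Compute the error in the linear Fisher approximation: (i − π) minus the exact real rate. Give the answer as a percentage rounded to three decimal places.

Approximate: r ≈ 22.030% − 6.010% = 16.0200%
Exact: (1 + 0.2203)/(1 + 0.0601) − 1 = 15.1118%
Error = 16.0200% − 15.1118% = 0.9082% → 0.908%.

0.908%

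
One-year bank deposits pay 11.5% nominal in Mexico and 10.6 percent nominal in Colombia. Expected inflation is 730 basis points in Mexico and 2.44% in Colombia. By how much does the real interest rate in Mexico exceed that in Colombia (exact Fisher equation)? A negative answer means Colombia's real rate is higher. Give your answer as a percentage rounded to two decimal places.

-4.05%

Mexico: (1 + 0.1150)/(1 + 0.0730) − 1 = 3.9143%
Colombia: (1 + 0.1060)/(1 + 0.0244) − 1 = 7.9656%
Differential = 3.9143% − 7.9656% = -4.0514% → -4.05%.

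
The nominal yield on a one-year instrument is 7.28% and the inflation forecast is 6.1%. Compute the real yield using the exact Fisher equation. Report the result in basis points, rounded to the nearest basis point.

1 + r = 1.07280 / 1.06100 = 1.011122
r = 1.011122 − 1 = 1.1122%, i.e. 111 basis points.

111 basis points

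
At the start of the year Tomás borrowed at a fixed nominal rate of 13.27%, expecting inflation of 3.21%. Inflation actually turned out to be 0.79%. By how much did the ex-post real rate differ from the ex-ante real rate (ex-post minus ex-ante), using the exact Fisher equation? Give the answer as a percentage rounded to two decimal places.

Ex-ante: (1 + 0.1327)/(1 + 0.0321) − 1 = 9.7471%
Ex-post: (1 + 0.1327)/(1 + 0.0079) − 1 = 12.3822%
Difference (ex-post − ex-ante) = 2.6351% → 2.64%.

2.64%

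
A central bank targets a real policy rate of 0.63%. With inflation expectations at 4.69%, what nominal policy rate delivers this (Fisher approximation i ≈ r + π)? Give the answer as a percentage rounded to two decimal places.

i ≈ r + π = 0.63% + 4.69% = 5.32%.

5.32%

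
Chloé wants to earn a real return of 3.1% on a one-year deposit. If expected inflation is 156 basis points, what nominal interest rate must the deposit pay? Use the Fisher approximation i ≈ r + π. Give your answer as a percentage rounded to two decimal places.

i ≈ r + π = 3.1% + 1.56% = 4.66%.

4.66%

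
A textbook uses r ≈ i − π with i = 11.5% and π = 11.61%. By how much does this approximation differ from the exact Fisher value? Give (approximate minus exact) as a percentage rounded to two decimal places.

Approximate: r ≈ 11.500% − 11.610% = -0.1100%
Exact: (1 + 0.1150)/(1 + 0.1161) − 1 = -0.0986%
Error = -0.1100% − (-0.0986%) = -0.0114% → -0.01%.

-0.01%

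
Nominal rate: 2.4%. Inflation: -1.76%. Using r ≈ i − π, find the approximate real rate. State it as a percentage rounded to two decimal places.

4.16%

r ≈ i − π = 2.4% − (-1.76%) = 4.16%.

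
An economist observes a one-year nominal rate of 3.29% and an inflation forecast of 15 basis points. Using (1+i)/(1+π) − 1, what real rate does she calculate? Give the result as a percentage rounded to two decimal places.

1 + r = 1.03290 / 1.00150 = 1.031353
r = 1.031353 − 1 = 3.1353%, i.e. 3.14%.

3.14%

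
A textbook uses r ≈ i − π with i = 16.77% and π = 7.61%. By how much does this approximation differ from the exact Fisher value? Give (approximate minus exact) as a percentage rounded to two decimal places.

Approximate: r ≈ 16.770% − 7.610% = 9.1600%
Exact: (1 + 0.1677)/(1 + 0.0761) − 1 = 8.5122%
Error = 9.1600% − 8.5122% = 0.6478% → 0.65%.

0.65%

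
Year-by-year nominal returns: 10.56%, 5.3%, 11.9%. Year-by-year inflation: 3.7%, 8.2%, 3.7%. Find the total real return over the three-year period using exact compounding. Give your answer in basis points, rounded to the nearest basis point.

1196 basis points

Compound the nominal returns: 1.1056 × 1.0530 × 1.1190 = 1.302736.
Compound inflation: 1.0370 × 1.0820 × 1.0370 = 1.163549.
Deflate: 1.302736 / 1.163549 = 1.119623.
Total real return = 1.119623 − 1 → 1196 basis points.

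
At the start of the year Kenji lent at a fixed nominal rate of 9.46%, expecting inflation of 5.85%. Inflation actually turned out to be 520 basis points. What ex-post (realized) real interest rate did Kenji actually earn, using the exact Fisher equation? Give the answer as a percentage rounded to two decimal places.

Ex-post: (1 + 0.0946)/(1 + 0.0520) − 1 = 4.0494%
So the realized real rate is 4.05%.

4.05%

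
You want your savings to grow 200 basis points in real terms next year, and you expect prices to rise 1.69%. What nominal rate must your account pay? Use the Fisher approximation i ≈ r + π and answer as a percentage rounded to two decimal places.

3.69%

i ≈ r + π = 2% + 1.69% = 3.69%.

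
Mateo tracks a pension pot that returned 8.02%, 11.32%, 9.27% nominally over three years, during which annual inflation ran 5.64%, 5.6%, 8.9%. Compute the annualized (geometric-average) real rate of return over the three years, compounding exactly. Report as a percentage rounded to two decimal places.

2.65%

Nominal growth factor = 1.0802 × 1.1132 × 1.0927 = 1.31394841
Price-level growth factor = 1.0564 × 1.0560 × 1.0890 = 1.21484310
Real growth factor = 1.31394841 / 1.21484310 = 1.08157869
Annualized real rate = 1.08157869^(1/3) − 1 = 2.6485% → 2.65%.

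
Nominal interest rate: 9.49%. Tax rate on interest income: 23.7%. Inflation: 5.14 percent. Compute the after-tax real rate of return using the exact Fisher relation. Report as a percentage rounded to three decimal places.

After-tax nominal return = 9.49% × (1 − 0.237) = 7.24087%.
1 + r = 1.0724087 / 1.05140 = 1.019982
After-tax real rate = 1.019982 − 1 → 1.998%.

1.998%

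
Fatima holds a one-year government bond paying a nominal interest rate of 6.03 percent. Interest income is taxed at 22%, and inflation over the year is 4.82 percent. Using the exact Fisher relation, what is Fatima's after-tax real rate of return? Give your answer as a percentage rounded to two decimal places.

After-tax nominal return = 6.03% × (1 − 0.22) = 4.7034%.
1 + r = 1.047034 / 1.04820 = 0.998888
After-tax real rate = 0.998888 − 1 → -0.11%.

-0.11%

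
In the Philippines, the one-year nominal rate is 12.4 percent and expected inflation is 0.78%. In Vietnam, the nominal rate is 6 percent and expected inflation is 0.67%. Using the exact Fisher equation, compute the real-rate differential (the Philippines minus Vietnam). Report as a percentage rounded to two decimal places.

The Philippines: (1 + 0.1240)/(1 + 0.0078) − 1 = 11.5301%
Vietnam: (1 + 0.0600)/(1 + 0.0067) − 1 = 5.2945%
Differential = 11.5301% − 5.2945% = 6.2355% → 6.24%.

6.24%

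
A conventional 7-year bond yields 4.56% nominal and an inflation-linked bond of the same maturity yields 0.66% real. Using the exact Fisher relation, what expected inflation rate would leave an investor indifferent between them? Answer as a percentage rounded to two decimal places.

(1 + π) = (1 + i)/(1 + r) = 1.04560 / 1.00660 = 1.038744
Break-even inflation = 1.038744 − 1 → 3.87%.

3.87%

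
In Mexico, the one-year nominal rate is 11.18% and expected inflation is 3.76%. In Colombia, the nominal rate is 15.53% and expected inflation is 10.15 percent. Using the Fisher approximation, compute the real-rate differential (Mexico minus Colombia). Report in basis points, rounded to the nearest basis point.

204 basis points

Mexico: 11.18% − 3.76% = 7.420%
Colombia: 15.53% − 10.15% = 5.380%
Differential = 2.040% → 204 basis points.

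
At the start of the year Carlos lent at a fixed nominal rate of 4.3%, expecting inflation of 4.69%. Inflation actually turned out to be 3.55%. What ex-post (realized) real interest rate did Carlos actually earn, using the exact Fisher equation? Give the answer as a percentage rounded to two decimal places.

Ex-post: (1 + 0.0430)/(1 + 0.0355) − 1 = 0.7243%
So the realized real rate is 0.72%.

0.72%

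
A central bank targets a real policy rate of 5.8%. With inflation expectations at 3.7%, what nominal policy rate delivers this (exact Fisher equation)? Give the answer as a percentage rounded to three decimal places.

9.715%

(1 + i) = (1 + r)(1 + π) = 1.05800 × 1.03700 = 1.097146
i = 1.097146 − 1, so the required nominal rate is 9.715%.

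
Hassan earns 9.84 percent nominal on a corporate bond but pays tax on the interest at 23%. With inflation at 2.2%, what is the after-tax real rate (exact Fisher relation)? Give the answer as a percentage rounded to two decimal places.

After-tax nominal return = 9.84% × (1 − 0.23) = 7.5768%.
1 + r = 1.075768 / 1.02200 = 1.052611
After-tax real rate = 1.052611 − 1 → 5.26%.

5.26%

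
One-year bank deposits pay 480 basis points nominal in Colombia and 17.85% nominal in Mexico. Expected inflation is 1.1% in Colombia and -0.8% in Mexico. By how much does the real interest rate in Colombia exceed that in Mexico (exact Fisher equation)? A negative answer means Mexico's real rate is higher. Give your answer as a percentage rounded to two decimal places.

Colombia: (1 + 0.0480)/(1 + 0.0110) − 1 = 3.6597%
Mexico: (1 + 0.1785)/(1 − 0.0080) − 1 = 18.8004%
Differential = 3.6597% − 18.8004% = -15.1407% → -15.14%.

-15.14%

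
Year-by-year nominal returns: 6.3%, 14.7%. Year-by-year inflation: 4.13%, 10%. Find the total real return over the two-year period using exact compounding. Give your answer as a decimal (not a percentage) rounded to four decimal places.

Compound the nominal returns: 1.0630 × 1.1470 = 1.219261.
Compound inflation: 1.0413 × 1.1000 = 1.145430.
Deflate: 1.219261 / 1.145430 = 1.064457.
Total real return = 1.064457 − 1 → 0.0645.

0.0645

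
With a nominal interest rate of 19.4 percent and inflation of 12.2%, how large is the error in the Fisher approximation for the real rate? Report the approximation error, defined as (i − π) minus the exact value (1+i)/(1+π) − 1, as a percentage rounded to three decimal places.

0.783%

Approximate: r ≈ 19.400% − 12.200% = 7.2000%
Exact: (1 + 0.1940)/(1 + 0.1220) − 1 = 6.4171%
Error = 7.2000% − 6.4171% = 0.7829% → 0.783%.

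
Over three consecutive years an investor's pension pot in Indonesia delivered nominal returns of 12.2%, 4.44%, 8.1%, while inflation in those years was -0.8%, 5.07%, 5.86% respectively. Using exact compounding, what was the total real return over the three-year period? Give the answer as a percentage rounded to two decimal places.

Compound the nominal returns: 1.1220 × 1.0444 × 1.0810 = 1.266734.
Compound inflation: 0.9920 × 1.0507 × 1.0586 = 1.103373.
Deflate: 1.266734 / 1.103373 = 1.148056.
Total real return = 1.148056 − 1 → 14.81%.

14.81%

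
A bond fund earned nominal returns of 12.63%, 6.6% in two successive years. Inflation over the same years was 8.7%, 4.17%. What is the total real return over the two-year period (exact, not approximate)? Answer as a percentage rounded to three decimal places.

6.033%

Nominal growth factor = 1.1263 × 1.0660 = 1.2006358
Price-level growth factor = 1.0870 × 1.0417 = 1.1323279
Real growth factor = 1.2006358 / 1.1323279 = 1.0603252
Total real return = 1.0603252 − 1 → 6.033%.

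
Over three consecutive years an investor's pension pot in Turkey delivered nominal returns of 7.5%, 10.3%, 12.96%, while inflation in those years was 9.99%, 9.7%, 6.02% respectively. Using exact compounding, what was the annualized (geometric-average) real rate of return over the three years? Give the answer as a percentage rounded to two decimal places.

Nominal growth factor = 1.0750 × 1.1030 × 1.1296 = 1.33939496
Price-level growth factor = 1.0999 × 1.0970 × 1.0602 = 1.27922704
Real growth factor = 1.33939496 / 1.27922704 = 1.04703459
Annualized real rate = 1.04703459^(1/3) − 1 = 1.5439% → 1.54%.

1.54%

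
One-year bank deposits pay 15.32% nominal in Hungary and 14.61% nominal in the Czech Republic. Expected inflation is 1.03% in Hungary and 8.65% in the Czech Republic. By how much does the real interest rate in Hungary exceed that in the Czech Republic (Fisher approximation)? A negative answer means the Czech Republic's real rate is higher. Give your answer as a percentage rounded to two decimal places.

8.33%

Hungary: 15.32% − 1.03% = 14.290%
The Czech Republic: 14.61% − 8.65% = 5.960%
Differential = 8.330% → 8.33%.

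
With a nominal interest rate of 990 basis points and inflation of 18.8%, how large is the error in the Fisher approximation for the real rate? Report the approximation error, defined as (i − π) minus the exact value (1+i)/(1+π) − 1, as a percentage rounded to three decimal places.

-1.408%

Approximate: r ≈ 9.900% − 18.800% = -8.9000%
Exact: (1 + 0.0990)/(1 + 0.1880) − 1 = -7.4916%
Error = -8.9000% − (-7.4916%) = -1.4084% → -1.408%.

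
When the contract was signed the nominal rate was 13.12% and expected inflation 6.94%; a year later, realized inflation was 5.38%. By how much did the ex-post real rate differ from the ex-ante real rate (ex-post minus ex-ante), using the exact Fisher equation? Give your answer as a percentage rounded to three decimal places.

1.566%

Ex-ante: (1 + 0.1312)/(1 + 0.0694) − 1 = 5.7789%
Ex-post: (1 + 0.1312)/(1 + 0.0538) − 1 = 7.3448%
Difference (ex-post − ex-ante) = 1.5659% → 1.566%.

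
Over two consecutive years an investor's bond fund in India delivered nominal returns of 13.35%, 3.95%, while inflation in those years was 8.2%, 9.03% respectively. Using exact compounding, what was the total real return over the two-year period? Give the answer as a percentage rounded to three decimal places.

-0.121%

Nominal growth factor = 1.1335 × 1.0395 = 1.178273
Price-level growth factor = 1.0820 × 1.0903 = 1.179705
Real growth factor = 1.178273 / 1.179705 = 0.998787
Total real return = 0.998787 − 1 → -0.121%.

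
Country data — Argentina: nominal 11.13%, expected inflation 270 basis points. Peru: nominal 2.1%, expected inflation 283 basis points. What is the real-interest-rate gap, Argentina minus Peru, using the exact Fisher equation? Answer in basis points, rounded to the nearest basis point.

Argentina: (1 + 0.1113)/(1 + 0.0270) − 1 = 8.2084%
Peru: (1 + 0.0210)/(1 + 0.0283) − 1 = -0.7099%
Differential = 8.2084% − (-0.7099%) = 8.9183% → 892 basis points.

892 basis points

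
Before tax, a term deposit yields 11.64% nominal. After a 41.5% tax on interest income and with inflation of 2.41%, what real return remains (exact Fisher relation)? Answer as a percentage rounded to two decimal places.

4.30%

After-tax nominal return = 11.64% × (1 − 0.415) = 6.8094%.
1 + r = 1.068094 / 1.02410 = 1.042959
After-tax real rate = 1.042959 − 1 → 4.30%.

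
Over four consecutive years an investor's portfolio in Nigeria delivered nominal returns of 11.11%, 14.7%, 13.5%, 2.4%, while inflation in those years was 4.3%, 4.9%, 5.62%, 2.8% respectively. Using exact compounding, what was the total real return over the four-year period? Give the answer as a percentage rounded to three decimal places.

24.685%

Compound the nominal returns: 1.1111 × 1.1470 × 1.1350 × 1.0240 = 1.481195.
Compound inflation: 1.0430 × 1.0490 × 1.0562 × 1.0280 = 1.187952.
Deflate: 1.481195 / 1.187952 = 1.246847.
Total real return = 1.246847 − 1 → 24.685%.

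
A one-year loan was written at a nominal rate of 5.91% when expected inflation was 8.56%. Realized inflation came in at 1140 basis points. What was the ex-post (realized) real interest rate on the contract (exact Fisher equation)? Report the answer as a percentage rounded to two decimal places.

-4.93%

Ex-post: (1 + 0.0591)/(1 + 0.1140) − 1 = -4.9282%
So the realized real rate is -4.93%.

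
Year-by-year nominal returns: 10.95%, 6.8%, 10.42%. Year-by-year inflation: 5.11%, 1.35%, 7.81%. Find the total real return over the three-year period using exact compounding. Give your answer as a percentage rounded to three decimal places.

13.925%

Compound the nominal returns: 1.1095 × 1.0680 × 1.1042 = 1.308417.
Compound inflation: 1.0511 × 1.0135 × 1.0781 = 1.148489.
Deflate: 1.308417 / 1.148489 = 1.139251.
Total real return = 1.139251 − 1 → 13.925%.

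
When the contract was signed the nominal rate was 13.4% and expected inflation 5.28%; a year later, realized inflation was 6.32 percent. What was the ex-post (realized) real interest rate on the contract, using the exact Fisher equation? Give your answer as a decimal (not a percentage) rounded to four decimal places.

0.0666

Ex-post: (1 + 0.1340)/(1 + 0.0632) − 1 = 6.6591%
So the realized real rate is 0.0666.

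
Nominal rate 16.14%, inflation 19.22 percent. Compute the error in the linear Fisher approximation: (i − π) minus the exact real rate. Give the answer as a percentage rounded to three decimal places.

-0.497%

Approximate: r ≈ 16.140% − 19.220% = -3.0800%
Exact: (1 + 0.1614)/(1 + 0.1922) − 1 = -2.58346%
Error = -3.0800% − (-2.58346%) = -0.49654% → -0.497%.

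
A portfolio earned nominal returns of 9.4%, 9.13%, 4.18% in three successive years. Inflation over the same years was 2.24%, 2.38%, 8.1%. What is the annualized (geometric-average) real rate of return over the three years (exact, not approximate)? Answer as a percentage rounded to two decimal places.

Compound the nominal returns: 1.0940 × 1.0913 × 1.0418 = 1.24378648.
Compound inflation: 1.0224 × 1.0238 × 1.0810 = 1.13151850.
Deflate: 1.24378648 / 1.13151850 = 1.09921886.
Annualized real rate = 1.09921886^(1/3) − 1 = 3.2036% → 3.20%.

3.20%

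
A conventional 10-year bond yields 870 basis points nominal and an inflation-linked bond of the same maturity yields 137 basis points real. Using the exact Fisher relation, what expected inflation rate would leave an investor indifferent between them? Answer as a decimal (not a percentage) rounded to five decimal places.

0.07231

(1 + π) = (1 + i)/(1 + r) = 1.08700 / 1.01370 = 1.072309
Break-even inflation = 1.072309 − 1 → 0.07231.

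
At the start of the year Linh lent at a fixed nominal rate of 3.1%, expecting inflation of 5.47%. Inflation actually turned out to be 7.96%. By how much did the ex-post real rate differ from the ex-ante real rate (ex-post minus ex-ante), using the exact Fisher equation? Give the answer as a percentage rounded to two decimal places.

Ex-ante: (1 + 0.0310)/(1 + 0.0547) − 1 = -2.2471%
Ex-post: (1 + 0.0310)/(1 + 0.0796) − 1 = -4.5017%
Difference (ex-post − ex-ante) = -2.2546% → -2.25%.

-2.25%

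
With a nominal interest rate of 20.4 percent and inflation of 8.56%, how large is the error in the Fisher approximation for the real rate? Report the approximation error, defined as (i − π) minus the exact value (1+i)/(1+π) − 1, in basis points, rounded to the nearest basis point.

93 basis points

Approximate: r ≈ 20.400% − 8.560% = 11.8400%
Exact: (1 + 0.2040)/(1 + 0.0856) − 1 = 10.9064%
Error = 11.8400% − 10.9064% = 0.9336% → 93 basis points.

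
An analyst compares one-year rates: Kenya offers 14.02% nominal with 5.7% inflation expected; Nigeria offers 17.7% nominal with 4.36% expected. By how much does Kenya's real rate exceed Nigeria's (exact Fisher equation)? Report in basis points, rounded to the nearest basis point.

-491 basis points

Kenya: (1 + 0.1402)/(1 + 0.0570) − 1 = 7.8713%
Nigeria: (1 + 0.1770)/(1 + 0.0436) − 1 = 12.7827%
Differential = 7.8713% − 12.7827% = -4.9113% → -491 basis points.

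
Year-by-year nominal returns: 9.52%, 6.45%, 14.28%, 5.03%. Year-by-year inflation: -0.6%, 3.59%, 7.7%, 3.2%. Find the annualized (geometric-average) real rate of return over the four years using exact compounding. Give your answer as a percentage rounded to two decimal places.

5.16%

Nominal growth factor = 1.0952 × 1.0645 × 1.1428 × 1.0503 = 1.39933823
Price-level growth factor = 0.9940 × 1.0359 × 1.0770 × 1.0320 = 1.14445736
Real growth factor = 1.39933823 / 1.14445736 = 1.22270892
Annualized real rate = 1.22270892^(1/4) − 1 = 5.1552% → 5.16%.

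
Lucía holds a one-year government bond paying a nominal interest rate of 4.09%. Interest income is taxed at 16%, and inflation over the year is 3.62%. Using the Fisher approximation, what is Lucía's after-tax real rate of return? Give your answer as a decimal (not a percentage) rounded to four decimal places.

After-tax nominal return = 4.09% × (1 − 0.16) = 3.4356%.
r ≈ 3.4356% − 3.62% → -0.0018.

-0.0018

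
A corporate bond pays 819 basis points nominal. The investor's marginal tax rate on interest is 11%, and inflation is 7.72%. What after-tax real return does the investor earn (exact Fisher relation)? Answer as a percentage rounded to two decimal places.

After-tax nominal return = 8.19% × (1 − 0.11) = 7.2891%.
1 + r = 1.072891 / 1.07720 = 0.996000
After-tax real rate = 0.996000 − 1 → -0.40%.

-0.40%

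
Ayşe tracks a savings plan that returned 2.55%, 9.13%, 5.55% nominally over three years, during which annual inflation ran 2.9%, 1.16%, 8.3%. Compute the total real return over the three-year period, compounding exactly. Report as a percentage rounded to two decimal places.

4.78%

Compound the nominal returns: 1.0255 × 1.0913 × 1.0555 = 1.181240.
Compound inflation: 1.0290 × 1.0116 × 1.0830 = 1.127334.
Deflate: 1.181240 / 1.127334 = 1.047817.
Total real return = 1.047817 − 1 → 4.78%.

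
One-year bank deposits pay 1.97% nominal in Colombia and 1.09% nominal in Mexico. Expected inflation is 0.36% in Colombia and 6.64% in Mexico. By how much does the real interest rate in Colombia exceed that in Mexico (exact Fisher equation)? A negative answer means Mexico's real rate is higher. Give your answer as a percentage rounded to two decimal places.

Colombia: (1 + 0.0197)/(1 + 0.0036) − 1 = 1.6042%
Mexico: (1 + 0.0109)/(1 + 0.0664) − 1 = -5.2044%
Differential = 1.6042% − (-5.2044%) = 6.8087% → 6.81%.

6.81%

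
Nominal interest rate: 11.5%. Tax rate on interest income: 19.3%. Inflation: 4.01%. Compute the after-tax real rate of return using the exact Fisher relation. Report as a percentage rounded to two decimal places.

After-tax nominal return = 11.5% × (1 − 0.193) = 9.2805%.
1 + r = 1.092805 / 1.04010 = 1.050673
After-tax real rate = 1.050673 − 1 → 5.07%.

5.07%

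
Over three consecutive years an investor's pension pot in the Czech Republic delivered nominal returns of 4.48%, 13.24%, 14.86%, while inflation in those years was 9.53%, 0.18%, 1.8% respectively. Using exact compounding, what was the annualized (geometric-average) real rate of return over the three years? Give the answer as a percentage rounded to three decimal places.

Nominal growth factor = 1.0448 × 1.1324 × 1.1486 = 1.35894486
Price-level growth factor = 1.0953 × 1.0018 × 1.0180 = 1.11702243
Real growth factor = 1.35894486 / 1.11702243 = 1.21657796
Annualized real rate = 1.21657796^(1/3) − 1 = 6.7530% → 6.753%.

6.753%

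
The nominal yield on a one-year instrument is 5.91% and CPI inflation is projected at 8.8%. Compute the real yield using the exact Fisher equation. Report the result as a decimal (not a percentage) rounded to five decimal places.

-0.02656

By the Fisher relation, 1 + r = (1 + i)/(1 + π).
1 + r = 1.05910 / 1.08800 = 0.973437
r = 0.973437 − 1 = -2.6563%, i.e. -0.02656.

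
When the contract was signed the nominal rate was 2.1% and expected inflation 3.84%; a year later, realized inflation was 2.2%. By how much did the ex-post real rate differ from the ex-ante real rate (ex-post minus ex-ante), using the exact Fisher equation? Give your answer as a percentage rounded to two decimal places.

Ex-ante: (1 + 0.0210)/(1 + 0.0384) − 1 = -1.6757%
Ex-post: (1 + 0.0210)/(1 + 0.0220) − 1 = -0.0978%
Difference (ex-post − ex-ante) = 1.5778% → 1.58%.

1.58%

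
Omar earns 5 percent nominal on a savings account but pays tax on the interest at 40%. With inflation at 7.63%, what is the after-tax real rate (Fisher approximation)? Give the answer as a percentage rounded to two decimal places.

After-tax nominal return = 5% × (1 − 0.4) = 3.0000%.
r ≈ 3.0000% − 7.63% → -4.63%.

-4.63%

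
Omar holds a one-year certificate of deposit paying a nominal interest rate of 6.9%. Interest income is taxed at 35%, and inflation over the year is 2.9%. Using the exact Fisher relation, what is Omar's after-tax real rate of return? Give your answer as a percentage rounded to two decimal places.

1.54%

After-tax nominal return = 6.9% × (1 − 0.35) = 4.4850%.
1 + r = 1.04485 / 1.02900 = 1.015403
After-tax real rate = 1.015403 − 1 → 1.54%.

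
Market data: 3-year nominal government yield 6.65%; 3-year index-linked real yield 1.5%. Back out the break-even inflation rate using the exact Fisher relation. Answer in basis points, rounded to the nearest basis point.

(1 + π) = (1 + i)/(1 + r) = 1.06650 / 1.01500 = 1.050739
Break-even inflation = 1.050739 − 1 → 507 basis points.

507 basis points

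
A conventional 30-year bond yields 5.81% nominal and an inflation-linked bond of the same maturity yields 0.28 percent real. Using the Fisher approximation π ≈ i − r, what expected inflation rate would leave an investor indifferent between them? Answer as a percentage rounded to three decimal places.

5.530%

π ≈ i − r = 5.81% − 0.28% → 5.530%.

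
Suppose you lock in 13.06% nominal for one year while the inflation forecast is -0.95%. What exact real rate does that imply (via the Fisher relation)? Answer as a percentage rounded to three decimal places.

By the Fisher relation, 1 + r = (1 + i)/(1 + π).
1 + r = 1.13060 / 0.99050 = 1.141444
r = 1.141444 − 1 = 14.1444%, i.e. 14.144%.

14.144%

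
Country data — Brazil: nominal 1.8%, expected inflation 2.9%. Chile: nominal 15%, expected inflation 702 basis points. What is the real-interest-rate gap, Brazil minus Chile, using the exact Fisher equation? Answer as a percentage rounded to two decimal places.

-8.53%

Brazil: (1 + 0.0180)/(1 + 0.0290) − 1 = -1.0690%
Chile: (1 + 0.1500)/(1 + 0.0702) − 1 = 7.4566%
Differential = -1.0690% − 7.4566% = -8.5255% → -8.53%.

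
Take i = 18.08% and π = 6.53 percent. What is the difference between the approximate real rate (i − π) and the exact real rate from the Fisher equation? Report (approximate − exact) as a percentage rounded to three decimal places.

0.708%

Approximate: r ≈ 18.080% − 6.530% = 11.5500%
Exact: (1 + 0.1808)/(1 + 0.0653) − 1 = 10.8420%
Error = 11.5500% − 10.8420% = 0.7080% → 0.708%.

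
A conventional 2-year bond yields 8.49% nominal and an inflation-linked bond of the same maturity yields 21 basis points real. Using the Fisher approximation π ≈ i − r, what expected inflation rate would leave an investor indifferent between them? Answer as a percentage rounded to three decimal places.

8.280%

π ≈ i − r = 8.49% − 0.21% → 8.280%.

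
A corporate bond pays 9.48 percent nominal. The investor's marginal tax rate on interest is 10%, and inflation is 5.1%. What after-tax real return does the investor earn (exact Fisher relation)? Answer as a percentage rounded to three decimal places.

After-tax nominal return = 9.48% × (1 − 0.1) = 8.5320%.
1 + r = 1.08532 / 1.05100 = 1.0326546
After-tax real rate = 1.0326546 − 1 → 3.265%.

3.265%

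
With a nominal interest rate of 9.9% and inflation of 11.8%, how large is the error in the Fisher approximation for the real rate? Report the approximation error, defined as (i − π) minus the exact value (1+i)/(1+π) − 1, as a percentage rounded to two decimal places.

-0.20%

Approximate: r ≈ 9.900% − 11.800% = -1.9000%
Exact: (1 + 0.0990)/(1 + 0.1180) − 1 = -1.6995%
Error = -1.9000% − (-1.6995%) = -0.2005% → -0.20%.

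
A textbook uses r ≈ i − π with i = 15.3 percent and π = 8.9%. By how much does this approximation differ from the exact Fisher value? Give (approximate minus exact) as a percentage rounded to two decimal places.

0.52%

Approximate: r ≈ 15.300% − 8.900% = 6.4000%
Exact: (1 + 0.1530)/(1 + 0.0890) − 1 = 5.8770%
Error = 6.4000% − 5.8770% = 0.5230% → 0.52%.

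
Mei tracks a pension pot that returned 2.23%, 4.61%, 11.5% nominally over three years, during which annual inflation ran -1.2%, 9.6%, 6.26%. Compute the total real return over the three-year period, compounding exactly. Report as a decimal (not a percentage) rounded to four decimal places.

Nominal growth factor = 1.0223 × 1.0461 × 1.1150 = 1.192412
Price-level growth factor = 0.9880 × 1.0960 × 1.0626 = 1.150634
Real growth factor = 1.192412 / 1.150634 = 1.036309
Total real return = 1.036309 − 1 → 0.0363.

0.0363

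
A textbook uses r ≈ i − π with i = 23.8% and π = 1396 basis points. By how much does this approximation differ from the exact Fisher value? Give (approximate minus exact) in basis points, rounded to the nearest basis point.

Approximate: r ≈ 23.800% − 13.960% = 9.8400%
Exact: (1 + 0.2380)/(1 + 0.1396) − 1 = 8.6346%
Error = 9.8400% − 8.6346% = 1.2054% → 121 basis points.

121 basis points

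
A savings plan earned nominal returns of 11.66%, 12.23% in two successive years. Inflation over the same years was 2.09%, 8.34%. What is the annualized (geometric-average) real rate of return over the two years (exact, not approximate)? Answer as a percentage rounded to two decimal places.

Compound the nominal returns: 1.1166 × 1.1223 = 1.25316018.
Compound inflation: 1.0209 × 1.0834 = 1.10604306.
Deflate: 1.25316018 / 1.10604306 = 1.13301211.
Annualized real rate = 1.13301211^(1/2) − 1 = 6.4430% → 6.44%.

6.44%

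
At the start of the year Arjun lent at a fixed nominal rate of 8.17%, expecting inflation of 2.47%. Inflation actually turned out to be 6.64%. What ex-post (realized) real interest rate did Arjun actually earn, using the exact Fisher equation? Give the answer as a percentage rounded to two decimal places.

Ex-post: (1 + 0.0817)/(1 + 0.0664) − 1 = 1.4347%
So the realized real rate is 1.43%.

1.43%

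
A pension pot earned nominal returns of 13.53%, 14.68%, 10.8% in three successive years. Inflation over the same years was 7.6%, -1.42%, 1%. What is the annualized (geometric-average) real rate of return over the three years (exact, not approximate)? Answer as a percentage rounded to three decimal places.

Nominal growth factor = 1.1353 × 1.1468 × 1.1080 = 1.44257394
Price-level growth factor = 1.0760 × 0.9858 × 1.0100 = 1.07132801
Real growth factor = 1.44257394 / 1.07132801 = 1.34652873
Annualized real rate = 1.34652873^(1/3) − 1 = 10.4261% → 10.426%.

10.426%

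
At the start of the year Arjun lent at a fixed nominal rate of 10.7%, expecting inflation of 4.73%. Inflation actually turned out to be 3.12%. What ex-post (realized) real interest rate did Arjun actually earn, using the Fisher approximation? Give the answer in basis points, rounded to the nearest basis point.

Ex-post: 10.7% − 3.12% = 7.580%
So the realized real rate is 758 basis points.

758 basis points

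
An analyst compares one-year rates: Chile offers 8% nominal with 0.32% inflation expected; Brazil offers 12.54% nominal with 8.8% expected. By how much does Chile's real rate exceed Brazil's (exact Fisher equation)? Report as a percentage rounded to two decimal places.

4.22%

Chile: (1 + 0.0800)/(1 + 0.0032) − 1 = 7.6555%
Brazil: (1 + 0.1254)/(1 + 0.0880) − 1 = 3.4375%
Differential = 7.6555% − 3.4375% = 4.2180% → 4.22%.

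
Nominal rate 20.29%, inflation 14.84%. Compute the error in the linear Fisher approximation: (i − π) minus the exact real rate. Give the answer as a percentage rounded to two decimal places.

Approximate: r ≈ 20.290% − 14.840% = 5.4500%
Exact: (1 + 0.2029)/(1 + 0.1484) − 1 = 4.7457%
Error = 5.4500% − 4.7457% = 0.7043% → 0.70%.

0.70%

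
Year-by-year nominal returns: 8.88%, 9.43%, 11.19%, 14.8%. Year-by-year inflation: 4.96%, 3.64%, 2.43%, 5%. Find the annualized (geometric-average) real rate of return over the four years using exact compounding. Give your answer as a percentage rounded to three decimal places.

Compound the nominal returns: 1.0888 × 1.0943 × 1.1119 × 1.1480 = 1.52087013.
Compound inflation: 1.0496 × 1.0364 × 1.0243 × 1.0500 = 1.16995107.
Deflate: 1.52087013 / 1.16995107 = 1.29994336.
Annualized real rate = 1.29994336^(1/4) − 1 = 6.7778% → 6.778%.

6.778%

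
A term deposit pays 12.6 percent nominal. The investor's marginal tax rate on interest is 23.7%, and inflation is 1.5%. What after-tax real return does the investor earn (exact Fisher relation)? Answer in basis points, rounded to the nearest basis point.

After-tax nominal return = 12.6% × (1 − 0.237) = 9.6138%.
1 + r = 1.096138 / 1.01500 = 1.079939
After-tax real rate = 1.079939 − 1 → 799 basis points.

799 basis points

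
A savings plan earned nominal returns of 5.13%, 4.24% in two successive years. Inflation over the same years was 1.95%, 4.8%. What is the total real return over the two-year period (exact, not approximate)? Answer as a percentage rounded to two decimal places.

2.57%

Nominal growth factor = 1.0513 × 1.0424 = 1.095875
Price-level growth factor = 1.0195 × 1.0480 = 1.068436
Real growth factor = 1.095875 / 1.068436 = 1.025682
Total real return = 1.025682 − 1 → 2.57%.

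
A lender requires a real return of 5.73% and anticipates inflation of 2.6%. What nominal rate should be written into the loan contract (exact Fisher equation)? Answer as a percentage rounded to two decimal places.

(1 + i) = (1 + r)(1 + π) = 1.05730 × 1.02600 = 1.0847898
i = 1.0847898 − 1, so the required nominal rate is 8.48%.

8.48%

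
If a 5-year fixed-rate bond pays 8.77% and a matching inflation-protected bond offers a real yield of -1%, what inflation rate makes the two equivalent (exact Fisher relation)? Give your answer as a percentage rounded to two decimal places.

9.87%

(1 + π) = (1 + i)/(1 + r) = 1.08770 / 0.99000 = 1.098687
Break-even inflation = 1.098687 − 1 → 9.87%.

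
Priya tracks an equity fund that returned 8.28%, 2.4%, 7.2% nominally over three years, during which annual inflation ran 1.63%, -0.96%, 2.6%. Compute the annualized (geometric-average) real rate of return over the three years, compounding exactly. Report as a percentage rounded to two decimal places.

Nominal growth factor = 1.0828 × 1.0240 × 1.0720 = 1.18861988
Price-level growth factor = 1.0163 × 0.9904 × 1.0260 = 1.03271365
Real growth factor = 1.18861988 / 1.03271365 = 1.15096753
Annualized real rate = 1.15096753^(1/3) − 1 = 4.7983% → 4.80%.

4.80%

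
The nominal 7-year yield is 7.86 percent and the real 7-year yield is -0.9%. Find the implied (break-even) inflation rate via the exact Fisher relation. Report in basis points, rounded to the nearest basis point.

(1 + π) = (1 + i)/(1 + r) = 1.07860 / 0.99100 = 1.088396
Break-even inflation = 1.088396 − 1 → 884 basis points.

884 basis points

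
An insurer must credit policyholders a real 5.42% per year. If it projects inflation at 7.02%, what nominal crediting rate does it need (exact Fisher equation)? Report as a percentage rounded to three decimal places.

(1 + i) = (1 + r)(1 + π) = 1.05420 × 1.07020 = 1.12820484
i = 1.12820484 − 1, so the required nominal rate is 12.820%.

12.820%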